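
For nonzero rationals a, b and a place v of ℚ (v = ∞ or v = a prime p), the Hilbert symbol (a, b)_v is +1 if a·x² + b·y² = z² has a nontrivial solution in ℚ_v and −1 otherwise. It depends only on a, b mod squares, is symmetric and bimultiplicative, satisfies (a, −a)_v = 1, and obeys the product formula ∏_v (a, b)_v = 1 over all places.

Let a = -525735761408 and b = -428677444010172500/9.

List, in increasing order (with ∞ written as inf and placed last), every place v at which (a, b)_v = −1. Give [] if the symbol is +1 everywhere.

[2, 17, 43, inf]

(a, b) ≡ (-16972358, -6149) mod (ℚ^×)²; places V = {2, 3, 5, 11, 13, 17, 19, 43, 47, ∞}.
(a,b)_43: α=1, u≡28; β=1, v≡12 (mod 43); (28|43)=-1, (12|43)=-1; sign (−1)^1·-1^1·-1^1 = -1.
(a,b)_17: α=1, u≡4; β=2, v≡5 (mod 17); (4|17)=+1, (5|17)=-1; sign (−1)^0·+1^2·-1^1 = -1.
(a,b)_5: α=0, u≡2; β=4, v≡1 (mod 5); (2|5)=-1, (1|5)=+1; sign (−1)^0·-1^4·+1^0 = +1.
(a,b)_47: α=1, u≡8; β=2, v≡21 (mod 47); (8|47)=+1, (21|47)=+1; sign (−1)^0·+1^2·+1^1 = +1.
(a,b)_13: α=1, u≡6; β=1, v≡11 (mod 13); (6|13)=-1, (11|13)=-1; sign (−1)^0·-1^1·-1^1 = +1.
(a,b)_3: α=0, u≡1; β=-2, v≡1 (mod 3); (1|3)=+1, (1|3)=+1; sign (−1)^0·+1^-2·+1^0 = +1.
(a,b)_19: α=1, u≡18; β=2, v≡5 (mod 19); (18|19)=-1, (5|19)=+1; sign (−1)^0·-1^2·+1^1 = +1.
(a,b)_2: α=9, β=2; u≡5, v≡3 (mod 8); ε(u)ε(v)=0·1, αω(v)=9·1, βω(u)=2·1; sum ≡ 1  ⇒  -1.
(a,b)_∞: sgn(-16972358)=−, sgn(-6149)=−, so -1.
(a,b)_11: α=2, u≡1; β=3, v≡8 (mod 11); (1|11)=+1, (8|11)=-1; sign (−1)^0·+1^3·-1^2 = +1.
|Ram(-16972358, -6149)| = 4, even; anisotropic at {2, 17, 43, ∞}.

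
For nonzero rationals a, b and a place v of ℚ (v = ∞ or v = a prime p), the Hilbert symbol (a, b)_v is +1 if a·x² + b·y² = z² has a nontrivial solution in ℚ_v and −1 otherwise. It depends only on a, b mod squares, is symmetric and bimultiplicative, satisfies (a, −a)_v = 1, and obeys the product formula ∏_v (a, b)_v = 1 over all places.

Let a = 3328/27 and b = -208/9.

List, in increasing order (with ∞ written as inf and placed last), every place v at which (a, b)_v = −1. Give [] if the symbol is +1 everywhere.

Mod squares: a ≡ 39, b ≡ -13. Check v ∈ {∞, 2, 3, 13}.
v=2: v_2(a)=8, v_2(b)=4; units ≡ 7, 3 (mod 8); ε·ε+αω+βω = 1·1+8·1+4·0 ≡ 1  ⇒  (a,b)_2 = -1.
v=∞: 39 > 0 and -13 < 0  ⇒  (a,b)_∞ = +1.
v=13: a=13^1·(≡9), b=13^1·(≡4) mod 13; (9|13)=+1, (4|13)=+1; (−1)^{1·1·6}·(+1)^1·(+1)^1 = +1.
v=3: a=3^-3·(≡1), b=3^-2·(≡2) mod 3; (1|3)=+1, (2|3)=-1; (−1)^{-3·-2·1}·(+1)^-2·(-1)^-3 = -1.
(39, -13 / ℚ) ramifies at {2, 3}: a division algebra.

[2, 3]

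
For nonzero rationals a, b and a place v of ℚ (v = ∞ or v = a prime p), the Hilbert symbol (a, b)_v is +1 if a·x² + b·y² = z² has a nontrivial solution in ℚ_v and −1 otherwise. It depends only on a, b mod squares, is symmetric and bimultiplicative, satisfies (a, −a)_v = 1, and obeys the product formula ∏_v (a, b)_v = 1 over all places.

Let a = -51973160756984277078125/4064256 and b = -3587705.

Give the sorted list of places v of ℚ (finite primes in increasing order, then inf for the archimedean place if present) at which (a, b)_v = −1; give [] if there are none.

[2, 5, 23, 41, 43, inf]

(a, b) ≡ (-6460493, -3587705) mod (ℚ^×)²; places V = {2, 3, 5, 7, 11, 13, 17, 23, 31, 37, 41, 43, ∞}.
(a,b)_2: α=-10, β=0; u≡3, v≡7 (mod 8); ε(u)ε(v)=1·1, αω(v)=-10·0, βω(u)=0·1; sum ≡ 1  ⇒  -1.
(a,b)_31: α=1, u≡18; β=0, v≡18 (mod 31); (18|31)=+1, (18|31)=+1; sign (−1)^0·+1^0·+1^1 = +1.
(a,b)_7: α=-2, u≡3; β=0, v≡5 (mod 7); (3|7)=-1, (5|7)=-1; sign (−1)^0·-1^0·-1^-2 = +1.
(a,b)_23: α=1, u≡8; β=0, v≡19 (mod 23); (8|23)=+1, (19|23)=-1; sign (−1)^0·+1^0·-1^1 = -1.
(a,b)_43: α=2, u≡8; β=1, v≡28 (mod 43); (8|43)=-1, (28|43)=-1; sign (−1)^0·-1^1·-1^2 = -1.
(a,b)_37: α=2, u≡7; β=1, v≡12 (mod 37); (7|37)=+1, (12|37)=+1; sign (−1)^0·+1^1·+1^2 = +1.
(a,b)_17: α=1, u≡3; β=0, v≡9 (mod 17); (3|17)=-1, (9|17)=+1; sign (−1)^0·-1^0·+1^1 = +1.
(a,b)_∞: sgn(-6460493)=−, sgn(-3587705)=−, so -1.
(a,b)_5: α=6, u≡2; β=1, v≡4 (mod 5); (2|5)=-1, (4|5)=+1; sign (−1)^0·-1^1·+1^6 = -1.
(a,b)_11: α=2, u≡4; β=1, v≡6 (mod 11); (4|11)=+1, (6|11)=-1; sign (−1)^0·+1^1·-1^2 = +1.
(a,b)_13: α=1, u≡9; β=0, v≡9 (mod 13); (9|13)=+1, (9|13)=+1; sign (−1)^0·+1^0·+1^1 = +1.
(a,b)_41: α=3, u≡25; β=1, v≡30 (mod 41); (25|41)=+1, (30|41)=-1; sign (−1)^0·+1^1·-1^3 = -1.
(a,b)_3: α=-4, u≡1; β=0, v≡1 (mod 3); (1|3)=+1, (1|3)=+1; sign (−1)^0·+1^0·+1^-4 = +1.
(-6460493, -3587705 / ℚ) ramifies at {2, 5, 23, 41, 43, ∞}: a division algebra.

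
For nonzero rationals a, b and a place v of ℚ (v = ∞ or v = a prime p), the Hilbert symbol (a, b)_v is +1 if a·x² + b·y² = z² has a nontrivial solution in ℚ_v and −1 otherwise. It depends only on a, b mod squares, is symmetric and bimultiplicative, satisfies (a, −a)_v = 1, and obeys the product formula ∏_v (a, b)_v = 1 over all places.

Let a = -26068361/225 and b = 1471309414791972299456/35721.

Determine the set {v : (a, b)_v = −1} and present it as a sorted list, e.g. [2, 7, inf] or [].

Mod squares: a ≡ -215441, b ≡ 11339. Check v ∈ {∞, 2, 3, 5, 7, 11, 17, 19, 23, 29}.
v=29: a=29^1·(≡16), b=29^3·(≡17) mod 29; (16|29)=+1, (17|29)=-1; (−1)^{1·3·14}·(+1)^3·(-1)^1 = -1.
v=5: a=5^-2·(≡1), b=5^0·(≡1) mod 5; (1|5)=+1, (1|5)=+1; (−1)^{-2·0·2}·(+1)^0·(+1)^-2 = +1.
v=3: a=3^-2·(≡1), b=3^-6·(≡2) mod 3; (1|3)=+1, (2|3)=-1; (−1)^{-2·-6·1}·(+1)^-6·(-1)^-2 = +1.
v=2: v_2(a)=0, v_2(b)=6; units ≡ 7, 3 (mod 8); ε·ε+αω+βω = 1·1+0·1+6·0 ≡ 1  ⇒  (a,b)_2 = -1.
v=19: a=19^1·(≡16), b=19^4·(≡18) mod 19; (16|19)=+1, (18|19)=-1; (−1)^{1·4·9}·(+1)^4·(-1)^1 = -1.
v=7: a=7^0·(≡3), b=7^-2·(≡3) mod 7; (3|7)=-1, (3|7)=-1; (−1)^{0·-2·3}·(-1)^-2·(-1)^0 = +1.
v=23: a=23^1·(≡21), b=23^3·(≡11) mod 23; (21|23)=-1, (11|23)=-1; (−1)^{1·3·11}·(-1)^3·(-1)^1 = -1.
v=17: a=17^1·(≡13), b=17^3·(≡9) mod 17; (13|17)=+1, (9|17)=+1; (−1)^{1·3·8}·(+1)^3·(+1)^1 = +1.
v=∞: -215441 < 0 and 11339 > 0  ⇒  (a,b)_∞ = +1.
v=11: a=11^2·(≡1), b=11^2·(≡5) mod 11; (1|11)=+1, (5|11)=+1; (−1)^{2·2·5}·(+1)^2·(+1)^2 = +1.
Ram(-215441, 11339) = {2, 19, 23, 29}; no ℚ_2-point on the conic.

[2, 19, 23, 29]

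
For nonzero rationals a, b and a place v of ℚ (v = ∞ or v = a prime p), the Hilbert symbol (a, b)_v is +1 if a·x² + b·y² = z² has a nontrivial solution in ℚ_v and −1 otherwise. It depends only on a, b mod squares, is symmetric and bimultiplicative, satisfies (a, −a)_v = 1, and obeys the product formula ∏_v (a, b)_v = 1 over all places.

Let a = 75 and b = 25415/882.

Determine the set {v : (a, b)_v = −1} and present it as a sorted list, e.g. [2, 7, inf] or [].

Mod squares: a ≡ 3, b ≡ 50830. Check v ∈ {∞, 2, 3, 5, 7, 13, 17, 23}.
v=7: a=7^0·(≡5), b=7^-2·(≡3) mod 7; (5|7)=-1, (3|7)=-1; (−1)^{0·-2·3}·(-1)^-2·(-1)^0 = +1.
v=5: a=5^2·(≡3), b=5^1·(≡4) mod 5; (3|5)=-1, (4|5)=+1; (−1)^{2·1·2}·(-1)^1·(+1)^2 = -1.
v=17: a=17^0·(≡7), b=17^1·(≡9) mod 17; (7|17)=-1, (9|17)=+1; (−1)^{0·1·8}·(-1)^1·(+1)^0 = -1.
v=23: a=23^0·(≡6), b=23^1·(≡3) mod 23; (6|23)=+1, (3|23)=+1; (−1)^{0·1·11}·(+1)^1·(+1)^0 = +1.
v=13: a=13^0·(≡10), b=13^1·(≡4) mod 13; (10|13)=+1, (4|13)=+1; (−1)^{0·1·6}·(+1)^1·(+1)^0 = +1.
v=2: v_2(a)=0, v_2(b)=-1; units ≡ 3, 7 (mod 8); ε·ε+αω+βω = 1·1+0·0+-1·1 ≡ 0  ⇒  (a,b)_2 = +1.
v=∞: 3 > 0 and 50830 > 0  ⇒  (a,b)_∞ = +1.
v=3: a=3^1·(≡1), b=3^-2·(≡1) mod 3; (1|3)=+1, (1|3)=+1; (−1)^{1·-2·1}·(+1)^-2·(+1)^1 = +1.
|Ram(3, 50830)| = 2, even; anisotropic at {5, 17}.

[5, 17]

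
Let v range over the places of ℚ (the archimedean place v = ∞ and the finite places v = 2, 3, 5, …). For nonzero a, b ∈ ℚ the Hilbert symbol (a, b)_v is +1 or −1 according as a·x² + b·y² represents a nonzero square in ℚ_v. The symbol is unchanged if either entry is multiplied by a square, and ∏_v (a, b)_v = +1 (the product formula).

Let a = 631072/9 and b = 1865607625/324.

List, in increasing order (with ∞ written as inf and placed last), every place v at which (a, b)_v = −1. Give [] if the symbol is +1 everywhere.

Mod squares: a ≡ 39442, b ≡ 1522945. Check v ∈ {∞, 2, 3, 5, 7, 13, 17, 19, 23, 37, 41}.
v=13: a=13^1·(≡6), b=13^0·(≡2) mod 13; (6|13)=-1, (2|13)=-1; (−1)^{1·0·6}·(-1)^0·(-1)^1 = -1.
v=17: a=17^0·(≡13), b=17^1·(≡12) mod 17; (13|17)=+1, (12|17)=-1; (−1)^{0·1·8}·(+1)^1·(-1)^0 = +1.
v=2: v_2(a)=5, v_2(b)=-2; units ≡ 1, 1 (mod 8); ε·ε+αω+βω = 0·0+5·0+-2·0 ≡ 0  ⇒  (a,b)_2 = +1.
v=∞: 39442 > 0 and 1522945 > 0  ⇒  (a,b)_∞ = +1.
v=19: a=19^0·(≡7), b=19^1·(≡3) mod 19; (7|19)=+1, (3|19)=-1; (−1)^{0·1·9}·(+1)^1·(-1)^0 = +1.
v=37: a=37^1·(≡4), b=37^0·(≡30) mod 37; (4|37)=+1, (30|37)=+1; (−1)^{1·0·18}·(+1)^0·(+1)^1 = +1.
v=5: a=5^0·(≡3), b=5^3·(≡4) mod 5; (3|5)=-1, (4|5)=+1; (−1)^{0·3·2}·(-1)^3·(+1)^0 = -1.
v=23: a=23^0·(≡10), b=23^1·(≡17) mod 23; (10|23)=-1, (17|23)=-1; (−1)^{0·1·11}·(-1)^1·(-1)^0 = -1.
v=7: a=7^0·(≡4), b=7^2·(≡1) mod 7; (4|7)=+1, (1|7)=+1; (−1)^{0·2·3}·(+1)^2·(+1)^0 = +1.
v=3: a=3^-2·(≡1), b=3^-4·(≡1) mod 3; (1|3)=+1, (1|3)=+1; (−1)^{-2·-4·1}·(+1)^-4·(+1)^-2 = +1.
v=41: a=41^1·(≡11), b=41^1·(≡9) mod 41; (11|41)=-1, (9|41)=+1; (−1)^{1·1·20}·(-1)^1·(+1)^1 = -1.
(39442, 1522945 / ℚ) ramifies at {5, 13, 23, 41}: a division algebra.

[5, 13, 23, 41]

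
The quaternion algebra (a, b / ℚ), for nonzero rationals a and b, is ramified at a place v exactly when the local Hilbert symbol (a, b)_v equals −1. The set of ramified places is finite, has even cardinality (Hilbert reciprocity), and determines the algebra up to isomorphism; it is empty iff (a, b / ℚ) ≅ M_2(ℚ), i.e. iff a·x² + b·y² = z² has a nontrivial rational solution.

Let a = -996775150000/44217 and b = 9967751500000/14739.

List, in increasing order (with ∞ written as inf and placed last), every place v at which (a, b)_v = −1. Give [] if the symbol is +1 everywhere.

Mod squares: a ≡ -1955, b ≡ 2346. Check v ∈ {∞, 2, 3, 5, 7, 17, 19, 23}.
v=17: a=17^-3·(≡2), b=17^-3·(≡8) mod 17; (2|17)=+1, (8|17)=+1; (−1)^{-3·-3·8}·(+1)^-3·(+1)^-3 = +1.
v=2: v_2(a)=4, v_2(b)=5; units ≡ 5, 5 (mod 8); ε·ε+αω+βω = 0·0+4·1+5·1 ≡ 1  ⇒  (a,b)_2 = -1.
v=23: a=23^1·(≡22), b=23^1·(≡7) mod 23; (22|23)=-1, (7|23)=-1; (−1)^{1·1·11}·(-1)^1·(-1)^1 = -1.
v=3: a=3^-2·(≡1), b=3^-1·(≡2) mod 3; (1|3)=+1, (2|3)=-1; (−1)^{-2·-1·1}·(+1)^-1·(-1)^-2 = +1.
v=5: a=5^5·(≡1), b=5^6·(≡4) mod 5; (1|5)=+1, (4|5)=+1; (−1)^{5·6·2}·(+1)^6·(+1)^5 = +1.
v=7: a=7^4·(≡3), b=7^4·(≡1) mod 7; (3|7)=-1, (1|7)=+1; (−1)^{4·4·3}·(-1)^4·(+1)^4 = +1.
v=19: a=19^2·(≡18), b=19^2·(≡11) mod 19; (18|19)=-1, (11|19)=+1; (−1)^{2·2·9}·(-1)^2·(+1)^2 = +1.
v=∞: -1955 < 0 and 2346 > 0  ⇒  (a,b)_∞ = +1.
Ram(-1955, 2346) = {2, 23}; no ℚ_2-point on the conic.

[2, 23]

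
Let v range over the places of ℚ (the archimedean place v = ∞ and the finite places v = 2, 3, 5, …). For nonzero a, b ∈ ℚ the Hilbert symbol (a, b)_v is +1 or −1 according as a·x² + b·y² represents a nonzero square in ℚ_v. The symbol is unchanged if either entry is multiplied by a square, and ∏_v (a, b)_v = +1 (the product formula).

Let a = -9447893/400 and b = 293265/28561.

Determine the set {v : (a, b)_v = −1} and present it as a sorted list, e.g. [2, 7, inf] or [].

Mod squares: a ≡ -4277, b ≡ 665. Check v ∈ {∞, 2, 3, 5, 7, 13, 19, 47}.
v=7: a=7^1·(≡6), b=7^3·(≡1) mod 7; (6|7)=-1, (1|7)=+1; (−1)^{1·3·3}·(-1)^3·(+1)^1 = +1.
v=47: a=47^3·(≡6), b=47^0·(≡1) mod 47; (6|47)=+1, (1|47)=+1; (−1)^{3·0·23}·(+1)^0·(+1)^3 = +1.
v=13: a=13^1·(≡3), b=13^-4·(≡11) mod 13; (3|13)=+1, (11|13)=-1; (−1)^{1·-4·6}·(+1)^-4·(-1)^1 = -1.
v=5: a=5^-2·(≡2), b=5^1·(≡3) mod 5; (2|5)=-1, (3|5)=-1; (−1)^{-2·1·2}·(-1)^1·(-1)^-2 = -1.
v=19: a=19^0·(≡9), b=19^1·(≡16) mod 19; (9|19)=+1, (16|19)=+1; (−1)^{0·1·9}·(+1)^1·(+1)^0 = +1.
v=∞: -4277 < 0 and 665 > 0  ⇒  (a,b)_∞ = +1.
v=3: a=3^0·(≡1), b=3^2·(≡2) mod 3; (1|3)=+1, (2|3)=-1; (−1)^{0·2·1}·(+1)^2·(-1)^0 = +1.
v=2: v_2(a)=-4, v_2(b)=0; units ≡ 3, 1 (mod 8); ε·ε+αω+βω = 1·0+-4·0+0·1 ≡ 0  ⇒  (a,b)_2 = +1.
|Ram(-4277, 665)| = 2, even; anisotropic at {5, 13}.

[5, 13]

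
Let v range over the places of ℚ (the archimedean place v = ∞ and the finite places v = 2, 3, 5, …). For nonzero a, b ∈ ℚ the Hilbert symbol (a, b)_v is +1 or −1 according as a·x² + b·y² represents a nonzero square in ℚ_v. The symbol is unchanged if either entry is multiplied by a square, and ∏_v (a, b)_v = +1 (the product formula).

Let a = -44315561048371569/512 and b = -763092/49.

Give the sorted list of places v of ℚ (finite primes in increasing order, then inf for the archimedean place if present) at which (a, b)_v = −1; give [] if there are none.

[11, inf]

Mod squares: a ≡ -82, b ≡ -21197. Check v ∈ {∞, 2, 3, 7, 11, 41, 47}.
v=7: a=7^0·(≡2), b=7^-2·(≡6) mod 7; (2|7)=+1, (6|7)=-1; (−1)^{0·-2·3}·(+1)^-2·(-1)^0 = +1.
v=3: a=3^2·(≡2), b=3^2·(≡1) mod 3; (2|3)=-1, (1|3)=+1; (−1)^{2·2·1}·(-1)^2·(+1)^2 = +1.
v=∞: -82 < 0 and -21197 < 0  ⇒  (a,b)_∞ = -1.
v=11: a=11^4·(≡8), b=11^1·(≡1) mod 11; (8|11)=-1, (1|11)=+1; (−1)^{4·1·5}·(-1)^1·(+1)^4 = -1.
v=2: v_2(a)=-9, v_2(b)=2; units ≡ 7, 3 (mod 8); ε·ε+αω+βω = 1·1+-9·1+2·0 ≡ 0  ⇒  (a,b)_2 = +1.
v=41: a=41^3·(≡37), b=41^1·(≡31) mod 41; (37|41)=+1, (31|41)=+1; (−1)^{3·1·20}·(+1)^1·(+1)^3 = +1.
v=47: a=47^4·(≡3), b=47^1·(≡13) mod 47; (3|47)=+1, (13|47)=-1; (−1)^{4·1·23}·(+1)^1·(-1)^4 = +1.
Ram(-82, -21197) = {11, ∞}; no ℚ_11-point on the conic.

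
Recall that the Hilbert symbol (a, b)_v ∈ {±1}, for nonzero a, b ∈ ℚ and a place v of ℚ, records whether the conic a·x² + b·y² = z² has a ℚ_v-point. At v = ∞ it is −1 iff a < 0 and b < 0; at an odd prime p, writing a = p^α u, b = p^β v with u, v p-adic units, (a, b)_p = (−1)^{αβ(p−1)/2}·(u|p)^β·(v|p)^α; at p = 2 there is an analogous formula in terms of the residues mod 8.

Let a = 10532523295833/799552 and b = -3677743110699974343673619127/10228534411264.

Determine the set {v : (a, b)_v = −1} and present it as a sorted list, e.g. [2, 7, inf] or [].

Mod squares: a ≡ 429, b ≡ -7. Check v ∈ {∞, 2, 3, 7, 11, 13, 17, 23, 29, 31}.
v=23: a=23^2·(≡11), b=23^6·(≡13) mod 23; (11|23)=-1, (13|23)=+1; (−1)^{2·6·11}·(-1)^6·(+1)^2 = +1.
v=3: a=3^1·(≡2), b=3^4·(≡2) mod 3; (2|3)=-1, (2|3)=-1; (−1)^{1·4·1}·(-1)^4·(-1)^1 = -1.
v=29: a=29^2·(≡1), b=29^4·(≡25) mod 29; (1|29)=+1, (25|29)=+1; (−1)^{2·4·14}·(+1)^4·(+1)^2 = +1.
v=∞: 429 > 0 and -7 < 0  ⇒  (a,b)_∞ = +1.
v=11: a=11^5·(≡7), b=11^8·(≡3) mod 11; (7|11)=-1, (3|11)=+1; (−1)^{5·8·5}·(-1)^8·(+1)^5 = +1.
v=7: a=7^2·(≡2), b=7^1·(≡5) mod 7; (2|7)=+1, (5|7)=-1; (−1)^{2·1·3}·(+1)^1·(-1)^2 = +1.
v=17: a=17^0·(≡16), b=17^2·(≡3) mod 17; (16|17)=+1, (3|17)=-1; (−1)^{0·2·8}·(+1)^2·(-1)^0 = +1.
v=31: a=31^-2·(≡21), b=31^-4·(≡17) mod 31; (21|31)=-1, (17|31)=-1; (−1)^{-2·-4·15}·(-1)^-4·(-1)^-2 = +1.
v=2: v_2(a)=-6, v_2(b)=-16; units ≡ 5, 1 (mod 8); ε·ε+αω+βω = 0·0+-6·0+-16·1 ≡ 0  ⇒  (a,b)_2 = +1.
v=13: a=13^-1·(≡6), b=13^-2·(≡5) mod 13; (6|13)=-1, (5|13)=-1; (−1)^{-1·-2·6}·(-1)^-2·(-1)^-1 = -1.
(429, -7 / ℚ) ramifies at {3, 13}: a division algebra.

[3, 13]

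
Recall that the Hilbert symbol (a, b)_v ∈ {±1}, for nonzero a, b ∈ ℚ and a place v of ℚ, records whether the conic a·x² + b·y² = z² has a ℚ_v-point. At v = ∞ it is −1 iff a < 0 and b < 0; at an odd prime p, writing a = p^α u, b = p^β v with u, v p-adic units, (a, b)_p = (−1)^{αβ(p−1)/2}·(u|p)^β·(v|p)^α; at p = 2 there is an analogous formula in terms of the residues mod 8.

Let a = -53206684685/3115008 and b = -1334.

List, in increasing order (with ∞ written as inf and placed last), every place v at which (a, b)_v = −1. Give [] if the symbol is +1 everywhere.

Mod squares: a ≡ -22330, b ≡ -1334. Check v ∈ {∞, 2, 3, 5, 7, 11, 13, 23, 29, 37, 59}.
v=2: v_2(a)=-11, v_2(b)=1; units ≡ 3, 5 (mod 8); ε·ε+αω+βω = 1·0+-11·1+1·1 ≡ 0  ⇒  (a,b)_2 = +1.
v=11: a=11^1·(≡4), b=11^0·(≡8) mod 11; (4|11)=+1, (8|11)=-1; (−1)^{1·0·5}·(+1)^0·(-1)^1 = -1.
v=7: a=7^1·(≡1), b=7^0·(≡3) mod 7; (1|7)=+1, (3|7)=-1; (−1)^{1·0·3}·(+1)^0·(-1)^1 = -1.
v=23: a=23^0·(≡2), b=23^1·(≡11) mod 23; (2|23)=+1, (11|23)=-1; (−1)^{0·1·11}·(+1)^1·(-1)^0 = +1.
v=13: a=13^-2·(≡12), b=13^0·(≡5) mod 13; (12|13)=+1, (5|13)=-1; (−1)^{-2·0·6}·(+1)^0·(-1)^-2 = +1.
v=∞: -22330 < 0 and -1334 < 0  ⇒  (a,b)_∞ = -1.
v=5: a=5^1·(≡1), b=5^0·(≡1) mod 5; (1|5)=+1, (1|5)=+1; (−1)^{1·0·2}·(+1)^0·(+1)^1 = +1.
v=37: a=37^2·(≡24), b=37^0·(≡35) mod 37; (24|37)=-1, (35|37)=-1; (−1)^{2·0·18}·(-1)^0·(-1)^2 = +1.
v=3: a=3^-2·(≡2), b=3^0·(≡1) mod 3; (2|3)=-1, (1|3)=+1; (−1)^{-2·0·1}·(-1)^0·(+1)^-2 = +1.
v=59: a=59^2·(≡23), b=59^0·(≡23) mod 59; (23|59)=-1, (23|59)=-1; (−1)^{2·0·29}·(-1)^0·(-1)^2 = +1.
v=29: a=29^1·(≡5), b=29^1·(≡12) mod 29; (5|29)=+1, (12|29)=-1; (−1)^{1·1·14}·(+1)^1·(-1)^1 = -1.
(-22330, -1334 / ℚ) ramifies at {7, 11, 29, ∞}: a division algebra.

[7, 11, 29, inf]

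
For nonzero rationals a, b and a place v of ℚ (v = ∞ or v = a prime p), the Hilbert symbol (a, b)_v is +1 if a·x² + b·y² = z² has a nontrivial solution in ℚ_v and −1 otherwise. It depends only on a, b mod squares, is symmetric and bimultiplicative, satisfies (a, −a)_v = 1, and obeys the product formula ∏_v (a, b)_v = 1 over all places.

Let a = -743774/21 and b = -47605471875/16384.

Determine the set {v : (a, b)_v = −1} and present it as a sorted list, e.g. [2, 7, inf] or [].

[2, 17, 19, inf]

(a, b) ≡ (-29526, -940355) mod (ℚ^×)²; places V = {2, 3, 5, 7, 13, 17, 19, 23, 37, ∞}.
(a,b)_37: α=1, u≡3; β=1, v≡16 (mod 37); (3|37)=+1, (16|37)=+1; sign (−1)^0·+1^1·+1^1 = +1.
(a,b)_23: α=2, u≡13; β=1, v≡8 (mod 23); (13|23)=+1, (8|23)=+1; sign (−1)^0·+1^1·+1^2 = +1.
(a,b)_7: α=-1, u≡6; β=0, v≡1 (mod 7); (6|7)=-1, (1|7)=+1; sign (−1)^0·-1^0·+1^-1 = +1.
(a,b)_19: α=1, u≡16; β=0, v≡18 (mod 19); (16|19)=+1, (18|19)=-1; sign (−1)^0·+1^0·-1^1 = -1.
(a,b)_13: α=0, u≡1; β=1, v≡1 (mod 13); (1|13)=+1, (1|13)=+1; sign (−1)^0·+1^1·+1^0 = +1.
(a,b)_5: α=0, u≡1; β=5, v≡1 (mod 5); (1|5)=+1, (1|5)=+1; sign (−1)^0·+1^5·+1^0 = +1.
(a,b)_17: α=0, u≡11; β=1, v≡5 (mod 17); (11|17)=-1, (5|17)=-1; sign (−1)^0·-1^1·-1^0 = -1.
(a,b)_∞: sgn(-29526)=−, sgn(-940355)=−, so -1.
(a,b)_2: α=1, β=-14; u≡5, v≡5 (mod 8); ε(u)ε(v)=0·0, αω(v)=1·1, βω(u)=-14·1; sum ≡ 1  ⇒  -1.
(a,b)_3: α=-1, u≡1; β=4, v≡1 (mod 3); (1|3)=+1, (1|3)=+1; sign (−1)^0·+1^4·+1^-1 = +1.
(-29526, -940355 / ℚ) ramifies at {2, 17, 19, ∞}: a division algebra.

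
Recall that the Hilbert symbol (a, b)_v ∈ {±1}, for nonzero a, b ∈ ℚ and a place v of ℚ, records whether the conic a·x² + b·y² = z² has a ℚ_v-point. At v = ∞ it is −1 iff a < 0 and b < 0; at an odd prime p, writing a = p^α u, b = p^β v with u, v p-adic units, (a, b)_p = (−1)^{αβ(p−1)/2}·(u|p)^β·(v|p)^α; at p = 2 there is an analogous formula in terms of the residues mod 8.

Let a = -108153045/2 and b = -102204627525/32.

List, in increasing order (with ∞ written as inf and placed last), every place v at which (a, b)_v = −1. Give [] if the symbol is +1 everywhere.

[2, 5, 7, inf]

Mod squares: a ≡ -10010, b ≡ -858. Check v ∈ {∞, 2, 3, 5, 7, 11, 13}.
v=∞: -10010 < 0 and -858 < 0  ⇒  (a,b)_∞ = -1.
v=11: a=11^1·(≡1), b=11^1·(≡2) mod 11; (1|11)=+1, (2|11)=-1; (−1)^{1·1·5}·(+1)^1·(-1)^1 = +1.
v=7: a=7^5·(≡6), b=7^6·(≡6) mod 7; (6|7)=-1, (6|7)=-1; (−1)^{5·6·3}·(-1)^6·(-1)^5 = -1.
v=13: a=13^1·(≡1), b=13^1·(≡3) mod 13; (1|13)=+1, (3|13)=+1; (−1)^{1·1·6}·(+1)^1·(+1)^1 = +1.
v=2: v_2(a)=-1, v_2(b)=-5; units ≡ 3, 3 (mod 8); ε·ε+αω+βω = 1·1+-1·1+-5·1 ≡ 1  ⇒  (a,b)_2 = -1.
v=3: a=3^2·(≡1), b=3^5·(≡2) mod 3; (1|3)=+1, (2|3)=-1; (−1)^{2·5·1}·(+1)^5·(-1)^2 = +1.
v=5: a=5^1·(≡3), b=5^2·(≡2) mod 5; (3|5)=-1, (2|5)=-1; (−1)^{1·2·2}·(-1)^2·(-1)^1 = -1.
(-10010, -858 / ℚ) ramifies at {2, 5, 7, ∞}: a division algebra.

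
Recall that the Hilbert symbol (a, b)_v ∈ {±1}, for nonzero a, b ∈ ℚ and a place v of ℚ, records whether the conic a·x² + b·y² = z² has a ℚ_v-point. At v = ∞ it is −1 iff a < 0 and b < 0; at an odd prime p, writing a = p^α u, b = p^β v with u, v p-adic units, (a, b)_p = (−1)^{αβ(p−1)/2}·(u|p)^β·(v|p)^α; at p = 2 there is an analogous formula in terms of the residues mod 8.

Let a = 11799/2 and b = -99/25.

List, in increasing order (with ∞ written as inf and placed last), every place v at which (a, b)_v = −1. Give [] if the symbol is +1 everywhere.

[2, 19]

Mod squares: a ≡ 2622, b ≡ -11. Check v ∈ {∞, 2, 3, 5, 11, 19, 23}.
v=23: a=23^1·(≡15), b=23^0·(≡8) mod 23; (15|23)=-1, (8|23)=+1; (−1)^{1·0·11}·(-1)^0·(+1)^1 = +1.
v=11: a=11^0·(≡9), b=11^1·(≡8) mod 11; (9|11)=+1, (8|11)=-1; (−1)^{0·1·5}·(+1)^1·(-1)^0 = +1.
v=2: v_2(a)=-1, v_2(b)=0; units ≡ 7, 5 (mod 8); ε·ε+αω+βω = 1·0+-1·1+0·0 ≡ 1  ⇒  (a,b)_2 = -1.
v=3: a=3^3·(≡1), b=3^2·(≡1) mod 3; (1|3)=+1, (1|3)=+1; (−1)^{3·2·1}·(+1)^2·(+1)^3 = +1.
v=19: a=19^1·(≡16), b=19^0·(≡12) mod 19; (16|19)=+1, (12|19)=-1; (−1)^{1·0·9}·(+1)^0·(-1)^1 = -1.
v=5: a=5^0·(≡2), b=5^-2·(≡1) mod 5; (2|5)=-1, (1|5)=+1; (−1)^{0·-2·2}·(-1)^-2·(+1)^0 = +1.
v=∞: 2622 > 0 and -11 < 0  ⇒  (a,b)_∞ = +1.
(2622, -11 / ℚ) ramifies at {2, 19}: a division algebra.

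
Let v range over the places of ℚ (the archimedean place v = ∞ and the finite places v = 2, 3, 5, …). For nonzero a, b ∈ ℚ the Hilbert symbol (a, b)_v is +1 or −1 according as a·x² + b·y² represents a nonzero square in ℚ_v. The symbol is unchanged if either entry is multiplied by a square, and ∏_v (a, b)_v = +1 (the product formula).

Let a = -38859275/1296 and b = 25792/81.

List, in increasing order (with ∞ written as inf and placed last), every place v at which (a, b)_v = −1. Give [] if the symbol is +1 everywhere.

(a, b) ≡ (-1554371, 403) mod (ℚ^×)²; places V = {2, 3, 5, 7, 13, 19, 29, 31, ∞}.
(a,b)_13: α=1, u≡5; β=1, v≡7 (mod 13); (5|13)=-1, (7|13)=-1; sign (−1)^0·-1^1·-1^1 = +1.
(a,b)_5: α=2, u≡4; β=0, v≡2 (mod 5); (4|5)=+1, (2|5)=-1; sign (−1)^0·+1^0·-1^2 = +1.
(a,b)_31: α=1, u≡17; β=1, v≡3 (mod 31); (17|31)=-1, (3|31)=-1; sign (−1)^1·-1^1·-1^1 = -1.
(a,b)_∞: sgn(-1554371)=−, sgn(403)=+, so +1.
(a,b)_19: α=1, u≡17; β=0, v≡17 (mod 19); (17|19)=+1, (17|19)=+1; sign (−1)^0·+1^0·+1^1 = +1.
(a,b)_2: α=-4, β=6; u≡5, v≡3 (mod 8); ε(u)ε(v)=0·1, αω(v)=-4·1, βω(u)=6·1; sum ≡ 0  ⇒  +1.
(a,b)_3: α=-4, u≡1; β=-4, v≡1 (mod 3); (1|3)=+1, (1|3)=+1; sign (−1)^0·+1^-4·+1^-4 = +1.
(a,b)_7: α=1, u≡4; β=0, v≡1 (mod 7); (4|7)=+1, (1|7)=+1; sign (−1)^0·+1^0·+1^1 = +1.
(a,b)_29: α=1, u≡13; β=0, v≡3 (mod 29); (13|29)=+1, (3|29)=-1; sign (−1)^0·+1^0·-1^1 = -1.
Ram(-1554371, 403) = {29, 31}; no ℚ_29-point on the conic.

[29, 31]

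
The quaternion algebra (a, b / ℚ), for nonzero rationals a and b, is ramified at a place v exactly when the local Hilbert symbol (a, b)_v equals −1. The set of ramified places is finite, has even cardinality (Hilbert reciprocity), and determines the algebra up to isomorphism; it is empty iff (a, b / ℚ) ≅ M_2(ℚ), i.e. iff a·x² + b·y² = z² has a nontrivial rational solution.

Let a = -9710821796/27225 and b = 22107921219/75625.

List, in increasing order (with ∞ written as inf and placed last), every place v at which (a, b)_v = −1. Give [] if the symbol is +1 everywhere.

[2, 29]

(a, b) ≡ (-17081, 899) mod (ℚ^×)²; places V = {2, 3, 5, 11, 13, 19, 29, 31, ∞}.
(a,b)_19: α=1, u≡13; β=2, v≡11 (mod 19); (13|19)=-1, (11|19)=+1; sign (−1)^0·-1^2·+1^1 = +1.
(a,b)_2: α=2, β=0; u≡7, v≡3 (mod 8); ε(u)ε(v)=1·1, αω(v)=2·1, βω(u)=0·0; sum ≡ 1  ⇒  -1.
(a,b)_11: α=-2, u≡10; β=-2, v≡6 (mod 11); (10|11)=-1, (6|11)=-1; sign (−1)^0·-1^-2·-1^-2 = +1.
(a,b)_13: α=2, u≡12; β=0, v≡5 (mod 13); (12|13)=+1, (5|13)=-1; sign (−1)^0·+1^0·-1^2 = +1.
(a,b)_5: α=-2, u≡1; β=-4, v≡4 (mod 5); (1|5)=+1, (4|5)=+1; sign (−1)^0·+1^-4·+1^-2 = +1.
(a,b)_3: α=-2, u≡1; β=4, v≡2 (mod 3); (1|3)=+1, (2|3)=-1; sign (−1)^0·+1^4·-1^-2 = +1.
(a,b)_31: α=1, u≡7; β=1, v≡27 (mod 31); (7|31)=+1, (27|31)=-1; sign (−1)^1·+1^1·-1^1 = +1.
(a,b)_∞: sgn(-17081)=−, sgn(899)=+, so +1.
(a,b)_29: α=3, u≡28; β=3, v≡14 (mod 29); (28|29)=+1, (14|29)=-1; sign (−1)^0·+1^3·-1^3 = -1.
|Ram(-17081, 899)| = 2, even; anisotropic at {2, 29}.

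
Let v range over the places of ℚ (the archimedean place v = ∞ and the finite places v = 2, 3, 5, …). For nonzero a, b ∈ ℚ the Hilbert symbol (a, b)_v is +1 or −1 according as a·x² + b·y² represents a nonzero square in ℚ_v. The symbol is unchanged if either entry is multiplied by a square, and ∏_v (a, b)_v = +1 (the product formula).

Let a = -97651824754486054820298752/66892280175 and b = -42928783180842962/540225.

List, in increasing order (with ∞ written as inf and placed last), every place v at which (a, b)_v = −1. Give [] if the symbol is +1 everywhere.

[7, 23, 37, inf]

(a, b) ≡ (-4152029, -2) mod (ℚ^×)²; places V = {2, 3, 5, 7, 13, 17, 19, 23, 37, 41, ∞}.
(a,b)_5: α=-2, u≡4; β=-2, v≡2 (mod 5); (4|5)=+1, (2|5)=-1; sign (−1)^0·+1^-2·-1^-2 = +1.
(a,b)_13: α=4, u≡8; β=2, v≡7 (mod 13); (8|13)=-1, (7|13)=-1; sign (−1)^0·-1^2·-1^4 = +1.
(a,b)_17: α=3, u≡16; β=2, v≡16 (mod 17); (16|17)=+1, (16|17)=+1; sign (−1)^0·+1^2·+1^3 = +1.
(a,b)_41: α=3, u≡39; β=2, v≡33 (mod 41); (39|41)=+1, (33|41)=+1; sign (−1)^0·+1^2·+1^3 = +1.
(a,b)_37: α=3, u≡34; β=2, v≡32 (mod 37); (34|37)=+1, (32|37)=-1; sign (−1)^0·+1^2·-1^3 = -1.
(a,b)_3: α=-2, u≡1; β=-2, v≡1 (mod 3); (1|3)=+1, (1|3)=+1; sign (−1)^0·+1^-2·+1^-2 = +1.
(a,b)_7: α=-7, u≡6; β=-4, v≡3 (mod 7); (6|7)=-1, (3|7)=-1; sign (−1)^0·-1^-4·-1^-7 = -1.
(a,b)_19: α=-2, u≡18; β=2, v≡7 (mod 19); (18|19)=-1, (7|19)=+1; sign (−1)^0·-1^2·+1^-2 = +1.
(a,b)_23: α=3, u≡6; β=2, v≡7 (mod 23); (6|23)=+1, (7|23)=-1; sign (−1)^0·+1^2·-1^3 = -1.
(a,b)_2: α=14, β=1; u≡3, v≡7 (mod 8); ε(u)ε(v)=1·1, αω(v)=14·0, βω(u)=1·1; sum ≡ 0  ⇒  +1.
(a,b)_∞: sgn(-4152029)=−, sgn(-2)=−, so -1.
Ram(-4152029, -2) = {7, 23, 37, ∞}; no ℚ_7-point on the conic.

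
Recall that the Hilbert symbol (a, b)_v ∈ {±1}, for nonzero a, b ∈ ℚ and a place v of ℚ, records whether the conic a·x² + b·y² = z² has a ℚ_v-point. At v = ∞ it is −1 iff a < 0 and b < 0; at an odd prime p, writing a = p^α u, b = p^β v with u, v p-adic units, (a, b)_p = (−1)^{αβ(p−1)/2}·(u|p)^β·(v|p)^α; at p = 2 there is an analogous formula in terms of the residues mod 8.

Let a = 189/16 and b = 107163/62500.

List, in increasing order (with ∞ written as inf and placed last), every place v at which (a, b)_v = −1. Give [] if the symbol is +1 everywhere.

(a, b) ≡ (21, 3) mod (ℚ^×)²; places V = {2, 3, 5, 7, ∞}.
(a,b)_∞: sgn(21)=+, sgn(3)=+, so +1.
(a,b)_2: α=-4, β=-2; u≡5, v≡3 (mod 8); ε(u)ε(v)=0·1, αω(v)=-4·1, βω(u)=-2·1; sum ≡ 0  ⇒  +1.
(a,b)_3: α=3, u≡1; β=7, v≡1 (mod 3); (1|3)=+1, (1|3)=+1; sign (−1)^1·+1^7·+1^3 = -1.
(a,b)_7: α=1, u≡3; β=2, v≡6 (mod 7); (3|7)=-1, (6|7)=-1; sign (−1)^0·-1^2·-1^1 = -1.
(a,b)_5: α=0, u≡4; β=-6, v≡2 (mod 5); (4|5)=+1, (2|5)=-1; sign (−1)^0·+1^-6·-1^0 = +1.
(21, 3 / ℚ) ramifies at {3, 7}: a division algebra.

[3, 7]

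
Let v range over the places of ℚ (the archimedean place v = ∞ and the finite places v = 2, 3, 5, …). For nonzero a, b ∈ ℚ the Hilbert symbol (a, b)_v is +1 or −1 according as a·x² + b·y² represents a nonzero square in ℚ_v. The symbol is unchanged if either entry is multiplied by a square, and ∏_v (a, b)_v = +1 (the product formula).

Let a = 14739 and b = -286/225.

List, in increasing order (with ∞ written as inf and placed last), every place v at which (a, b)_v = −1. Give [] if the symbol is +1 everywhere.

(a, b) ≡ (51, -286) mod (ℚ^×)²; places V = {2, 3, 5, 11, 13, 17, ∞}.
(a,b)_17: α=3, u≡3; β=0, v≡5 (mod 17); (3|17)=-1, (5|17)=-1; sign (−1)^0·-1^0·-1^3 = -1.
(a,b)_5: α=0, u≡4; β=-2, v≡1 (mod 5); (4|5)=+1, (1|5)=+1; sign (−1)^0·+1^-2·+1^0 = +1.
(a,b)_13: α=0, u≡10; β=1, v≡1 (mod 13); (10|13)=+1, (1|13)=+1; sign (−1)^0·+1^1·+1^0 = +1.
(a,b)_2: α=0, β=1; u≡3, v≡1 (mod 8); ε(u)ε(v)=1·0, αω(v)=0·0, βω(u)=1·1; sum ≡ 1  ⇒  -1.
(a,b)_3: α=1, u≡2; β=-2, v≡2 (mod 3); (2|3)=-1, (2|3)=-1; sign (−1)^0·-1^-2·-1^1 = -1.
(a,b)_11: α=0, u≡10; β=1, v≡8 (mod 11); (10|11)=-1, (8|11)=-1; sign (−1)^0·-1^1·-1^0 = -1.
(a,b)_∞: sgn(51)=+, sgn(-286)=−, so +1.
|Ram(51, -286)| = 4, even; anisotropic at {2, 3, 11, 17}.

[2, 3, 11, 17]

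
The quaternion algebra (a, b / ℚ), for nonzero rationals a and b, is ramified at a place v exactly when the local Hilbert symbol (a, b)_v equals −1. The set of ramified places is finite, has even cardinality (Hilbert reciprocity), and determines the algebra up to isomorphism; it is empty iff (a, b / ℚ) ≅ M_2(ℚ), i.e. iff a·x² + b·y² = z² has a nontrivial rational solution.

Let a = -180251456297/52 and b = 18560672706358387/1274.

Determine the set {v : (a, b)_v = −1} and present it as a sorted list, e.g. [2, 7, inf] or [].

[]

(a, b) ≡ (-221, 376142) mod (ℚ^×)²; places V = {2, 7, 11, 13, 17, 23, 37, ∞}.
(a,b)_37: α=2, u≡36; β=3, v≡26 (mod 37); (36|37)=+1, (26|37)=+1; sign (−1)^0·+1^3·+1^2 = +1.
(a,b)_13: α=-1, u≡9; β=-1, v≡1 (mod 13); (9|13)=+1, (1|13)=+1; sign (−1)^0·+1^-1·+1^-1 = +1.
(a,b)_7: α=0, u≡6; β=-2, v≡2 (mod 7); (6|7)=-1, (2|7)=+1; sign (−1)^0·-1^-2·+1^0 = +1.
(a,b)_17: α=1, u≡13; β=1, v≡9 (mod 17); (13|17)=+1, (9|17)=+1; sign (−1)^0·+1^1·+1^1 = +1.
(a,b)_∞: sgn(-221)=−, sgn(376142)=+, so +1.
(a,b)_11: α=4, u≡10; β=6, v≡6 (mod 11); (10|11)=-1, (6|11)=-1; sign (−1)^0·-1^6·-1^4 = +1.
(a,b)_2: α=-2, β=-1; u≡3, v≡7 (mod 8); ε(u)ε(v)=1·1, αω(v)=-2·0, βω(u)=-1·1; sum ≡ 0  ⇒  +1.
(a,b)_23: α=2, u≡18; β=3, v≡4 (mod 23); (18|23)=+1, (4|23)=+1; sign (−1)^0·+1^3·+1^2 = +1.
Every local symbol is +1, so the conic -221·x² + 376142·y² = z² has ℚ_v-points for all v and hence a ℚ-point; (a, b / ℚ) ≅ M_2(ℚ).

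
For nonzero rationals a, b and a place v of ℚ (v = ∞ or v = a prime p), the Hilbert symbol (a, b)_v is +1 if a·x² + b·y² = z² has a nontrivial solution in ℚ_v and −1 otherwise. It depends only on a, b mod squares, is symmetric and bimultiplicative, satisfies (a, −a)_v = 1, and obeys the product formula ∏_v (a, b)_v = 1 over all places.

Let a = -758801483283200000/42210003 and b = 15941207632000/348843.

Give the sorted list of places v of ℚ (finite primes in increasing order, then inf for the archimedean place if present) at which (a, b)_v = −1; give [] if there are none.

[2, 3, 7, 17]

Mod squares: a ≡ -9690, b ≡ 3990. Check v ∈ {∞, 2, 3, 5, 7, 11, 17, 19, 23, 31}.
v=2: v_2(a)=11, v_2(b)=7; units ≡ 3, 3 (mod 8); ε·ε+αω+βω = 1·1+11·1+7·1 ≡ 1  ⇒  (a,b)_2 = -1.
v=31: a=31^-2·(≡23), b=31^-2·(≡17) mod 31; (23|31)=-1, (17|31)=-1; (−1)^{-2·-2·15}·(-1)^-2·(-1)^-2 = +1.
v=11: a=11^-4·(≡5), b=11^-2·(≡2) mod 11; (5|11)=+1, (2|11)=-1; (−1)^{-4·-2·5}·(+1)^-2·(-1)^-4 = +1.
v=3: a=3^-1·(≡1), b=3^-1·(≡1) mod 3; (1|3)=+1, (1|3)=+1; (−1)^{-1·-1·1}·(+1)^-1·(+1)^-1 = -1.
v=23: a=23^2·(≡12), b=23^2·(≡21) mod 23; (12|23)=+1, (21|23)=-1; (−1)^{2·2·11}·(+1)^2·(-1)^2 = +1.
v=5: a=5^5·(≡2), b=5^3·(≡2) mod 5; (2|5)=-1, (2|5)=-1; (−1)^{5·3·2}·(-1)^3·(-1)^5 = +1.
v=17: a=17^3·(≡13), b=17^2·(≡12) mod 17; (13|17)=+1, (12|17)=-1; (−1)^{3·2·8}·(+1)^2·(-1)^3 = -1.
v=19: a=19^1·(≡3), b=19^1·(≡11) mod 19; (3|19)=-1, (11|19)=+1; (−1)^{1·1·9}·(-1)^1·(+1)^1 = +1.
v=∞: -9690 < 0 and 3990 > 0  ⇒  (a,b)_∞ = +1.
v=7: a=7^4·(≡3), b=7^3·(≡5) mod 7; (3|7)=-1, (5|7)=-1; (−1)^{4·3·3}·(-1)^3·(-1)^4 = -1.
Ram(-9690, 3990) = {2, 3, 7, 17}; no ℚ_2-point on the conic.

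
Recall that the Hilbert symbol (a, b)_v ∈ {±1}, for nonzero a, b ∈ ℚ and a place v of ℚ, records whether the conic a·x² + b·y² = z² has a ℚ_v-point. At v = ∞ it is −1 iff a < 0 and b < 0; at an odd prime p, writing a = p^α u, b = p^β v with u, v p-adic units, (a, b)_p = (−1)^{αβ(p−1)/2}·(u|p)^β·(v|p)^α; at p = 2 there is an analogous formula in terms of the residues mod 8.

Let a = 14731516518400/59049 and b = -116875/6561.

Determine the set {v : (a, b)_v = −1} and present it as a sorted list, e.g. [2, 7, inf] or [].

Mod squares: a ≡ 34, b ≡ -187. Check v ∈ {∞, 2, 3, 5, 11, 17}.
v=17: a=17^3·(≡9), b=17^1·(≡7) mod 17; (9|17)=+1, (7|17)=-1; (−1)^{3·1·8}·(+1)^1·(-1)^3 = -1.
v=∞: 34 > 0 and -187 < 0  ⇒  (a,b)_∞ = +1.
v=2: v_2(a)=13, v_2(b)=0; units ≡ 1, 5 (mod 8); ε·ε+αω+βω = 0·0+13·1+0·0 ≡ 1  ⇒  (a,b)_2 = -1.
v=3: a=3^-10·(≡1), b=3^-8·(≡2) mod 3; (1|3)=+1, (2|3)=-1; (−1)^{-10·-8·1}·(+1)^-8·(-1)^-10 = +1.
v=5: a=5^2·(≡4), b=5^4·(≡3) mod 5; (4|5)=+1, (3|5)=-1; (−1)^{2·4·2}·(+1)^4·(-1)^2 = +1.
v=11: a=11^4·(≡3), b=11^1·(≡9) mod 11; (3|11)=+1, (9|11)=+1; (−1)^{4·1·5}·(+1)^1·(+1)^4 = +1.
Ram(34, -187) = {2, 17}; no ℚ_2-point on the conic.

[2, 17]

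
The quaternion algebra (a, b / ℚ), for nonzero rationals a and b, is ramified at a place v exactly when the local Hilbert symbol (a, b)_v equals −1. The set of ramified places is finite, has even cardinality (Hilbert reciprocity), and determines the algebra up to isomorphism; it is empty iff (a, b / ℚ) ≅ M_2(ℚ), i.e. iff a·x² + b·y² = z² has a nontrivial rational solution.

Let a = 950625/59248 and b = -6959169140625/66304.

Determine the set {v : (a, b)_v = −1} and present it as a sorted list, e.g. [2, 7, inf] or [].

[13, 17]

Mod squares: a ≡ 7, b ≡ -3033667. Check v ∈ {∞, 2, 3, 5, 7, 13, 17, 23, 37, 53}.
v=2: v_2(a)=-4, v_2(b)=-8; units ≡ 7, 5 (mod 8); ε·ε+αω+βω = 1·0+-4·1+-8·0 ≡ 0  ⇒  (a,b)_2 = +1.
v=37: a=37^0·(≡12), b=37^-1·(≡27) mod 37; (12|37)=+1, (27|37)=+1; (−1)^{0·-1·18}·(+1)^-1·(+1)^0 = +1.
v=3: a=3^2·(≡1), b=3^2·(≡2) mod 3; (1|3)=+1, (2|3)=-1; (−1)^{2·2·1}·(+1)^2·(-1)^2 = +1.
v=5: a=5^4·(≡2), b=5^8·(≡3) mod 5; (2|5)=-1, (3|5)=-1; (−1)^{4·8·2}·(-1)^8·(-1)^4 = +1.
v=∞: 7 > 0 and -3033667 < 0  ⇒  (a,b)_∞ = +1.
v=13: a=13^2·(≡5), b=13^3·(≡4) mod 13; (5|13)=-1, (4|13)=+1; (−1)^{2·3·6}·(-1)^3·(+1)^2 = -1.
v=23: a=23^-2·(≡19), b=23^0·(≡7) mod 23; (19|23)=-1, (7|23)=-1; (−1)^{-2·0·11}·(-1)^0·(-1)^-2 = +1.
v=17: a=17^0·(≡12), b=17^1·(≡1) mod 17; (12|17)=-1, (1|17)=+1; (−1)^{0·1·8}·(-1)^1·(+1)^0 = -1.
v=7: a=7^-1·(≡4), b=7^-1·(≡5) mod 7; (4|7)=+1, (5|7)=-1; (−1)^{-1·-1·3}·(+1)^-1·(-1)^-1 = +1.
v=53: a=53^0·(≡6), b=53^1·(≡40) mod 53; (6|53)=+1, (40|53)=+1; (−1)^{0·1·26}·(+1)^1·(+1)^0 = +1.
(7, -3033667 / ℚ) ramifies at {13, 17}: a division algebra.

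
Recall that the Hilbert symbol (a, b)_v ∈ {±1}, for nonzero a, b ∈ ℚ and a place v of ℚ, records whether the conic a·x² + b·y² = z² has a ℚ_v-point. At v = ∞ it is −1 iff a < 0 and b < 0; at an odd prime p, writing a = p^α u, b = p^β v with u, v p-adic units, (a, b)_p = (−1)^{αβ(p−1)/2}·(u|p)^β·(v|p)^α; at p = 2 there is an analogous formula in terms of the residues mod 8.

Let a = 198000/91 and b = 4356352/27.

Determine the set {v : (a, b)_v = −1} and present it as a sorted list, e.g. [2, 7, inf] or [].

[13, 17]

Mod squares: a ≡ 5005, b ≡ 51051. Check v ∈ {∞, 2, 3, 5, 7, 11, 13, 17}.
v=∞: 5005 > 0 and 51051 > 0  ⇒  (a,b)_∞ = +1.
v=2: v_2(a)=4, v_2(b)=8; units ≡ 5, 3 (mod 8); ε·ε+αω+βω = 0·1+4·1+8·1 ≡ 0  ⇒  (a,b)_2 = +1.
v=3: a=3^2·(≡1), b=3^-3·(≡1) mod 3; (1|3)=+1, (1|3)=+1; (−1)^{2·-3·1}·(+1)^-3·(+1)^2 = +1.
v=13: a=13^-1·(≡7), b=13^1·(≡3) mod 13; (7|13)=-1, (3|13)=+1; (−1)^{-1·1·6}·(-1)^1·(+1)^-1 = -1.
v=11: a=11^1·(≡5), b=11^1·(≡2) mod 11; (5|11)=+1, (2|11)=-1; (−1)^{1·1·5}·(+1)^1·(-1)^1 = +1.
v=7: a=7^-1·(≡2), b=7^1·(≡6) mod 7; (2|7)=+1, (6|7)=-1; (−1)^{-1·1·3}·(+1)^1·(-1)^-1 = +1.
v=17: a=17^0·(≡3), b=17^1·(≡10) mod 17; (3|17)=-1, (10|17)=-1; (−1)^{0·1·8}·(-1)^1·(-1)^0 = -1.
v=5: a=5^3·(≡4), b=5^0·(≡1) mod 5; (4|5)=+1, (1|5)=+1; (−1)^{3·0·2}·(+1)^0·(+1)^3 = +1.
|Ram(5005, 51051)| = 2, even; anisotropic at {13, 17}.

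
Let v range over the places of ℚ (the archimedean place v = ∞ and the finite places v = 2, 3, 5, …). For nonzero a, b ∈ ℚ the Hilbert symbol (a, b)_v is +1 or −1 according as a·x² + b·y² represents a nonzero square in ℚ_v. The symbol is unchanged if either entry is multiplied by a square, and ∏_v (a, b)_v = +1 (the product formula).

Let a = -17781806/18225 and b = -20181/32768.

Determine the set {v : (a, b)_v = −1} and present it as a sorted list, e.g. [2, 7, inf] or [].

[2, inf]

Mod squares: a ≡ -14, b ≡ -42. Check v ∈ {∞, 2, 3, 5, 7, 23, 31}.
v=2: v_2(a)=1, v_2(b)=-15; units ≡ 1, 3 (mod 8); ε·ε+αω+βω = 0·1+1·1+-15·0 ≡ 1  ⇒  (a,b)_2 = -1.
v=31: a=31^0·(≡17), b=31^2·(≡10) mod 31; (17|31)=-1, (10|31)=+1; (−1)^{0·2·15}·(-1)^2·(+1)^0 = +1.
v=23: a=23^2·(≡9), b=23^0·(≡8) mod 23; (9|23)=+1, (8|23)=+1; (−1)^{2·0·11}·(+1)^0·(+1)^2 = +1.
v=5: a=5^-2·(≡1), b=5^0·(≡3) mod 5; (1|5)=+1, (3|5)=-1; (−1)^{-2·0·2}·(+1)^0·(-1)^-2 = +1.
v=∞: -14 < 0 and -42 < 0  ⇒  (a,b)_∞ = -1.
v=3: a=3^-6·(≡1), b=3^1·(≡1) mod 3; (1|3)=+1, (1|3)=+1; (−1)^{-6·1·1}·(+1)^1·(+1)^-6 = +1.
v=7: a=7^5·(≡5), b=7^1·(≡1) mod 7; (5|7)=-1, (1|7)=+1; (−1)^{5·1·3}·(-1)^1·(+1)^5 = +1.
|Ram(-14, -42)| = 2, even; anisotropic at {2, ∞}.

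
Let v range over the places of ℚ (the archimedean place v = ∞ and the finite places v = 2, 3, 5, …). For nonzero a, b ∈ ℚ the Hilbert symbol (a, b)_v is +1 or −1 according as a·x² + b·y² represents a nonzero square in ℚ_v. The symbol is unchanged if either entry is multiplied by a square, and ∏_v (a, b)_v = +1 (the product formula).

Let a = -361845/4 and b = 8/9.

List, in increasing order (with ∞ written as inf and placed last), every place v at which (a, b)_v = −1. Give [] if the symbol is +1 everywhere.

[2, 5, 11, 43]

Mod squares: a ≡ -40205, b ≡ 2. Check v ∈ {∞, 2, 3, 5, 11, 17, 43}.
v=2: v_2(a)=-2, v_2(b)=3; units ≡ 3, 1 (mod 8); ε·ε+αω+βω = 1·0+-2·0+3·1 ≡ 1  ⇒  (a,b)_2 = -1.
v=43: a=43^1·(≡14), b=43^0·(≡20) mod 43; (14|43)=+1, (20|43)=-1; (−1)^{1·0·21}·(+1)^0·(-1)^1 = -1.
v=5: a=5^1·(≡4), b=5^0·(≡2) mod 5; (4|5)=+1, (2|5)=-1; (−1)^{1·0·2}·(+1)^0·(-1)^1 = -1.
v=3: a=3^2·(≡1), b=3^-2·(≡2) mod 3; (1|3)=+1, (2|3)=-1; (−1)^{2·-2·1}·(+1)^-2·(-1)^2 = +1.
v=∞: -40205 < 0 and 2 > 0  ⇒  (a,b)_∞ = +1.
v=11: a=11^1·(≡7), b=11^0·(≡7) mod 11; (7|11)=-1, (7|11)=-1; (−1)^{1·0·5}·(-1)^0·(-1)^1 = -1.
v=17: a=17^1·(≡4), b=17^0·(≡16) mod 17; (4|17)=+1, (16|17)=+1; (−1)^{1·0·8}·(+1)^0·(+1)^1 = +1.
(-40205, 2 / ℚ) ramifies at {2, 5, 11, 43}: a division algebra.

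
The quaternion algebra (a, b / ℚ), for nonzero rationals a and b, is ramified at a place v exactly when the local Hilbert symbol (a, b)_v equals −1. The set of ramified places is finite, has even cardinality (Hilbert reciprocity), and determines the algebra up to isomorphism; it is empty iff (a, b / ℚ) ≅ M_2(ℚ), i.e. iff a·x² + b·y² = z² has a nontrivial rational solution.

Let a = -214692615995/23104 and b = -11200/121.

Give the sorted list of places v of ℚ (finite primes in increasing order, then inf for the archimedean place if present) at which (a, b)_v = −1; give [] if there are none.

(a, b) ≡ (-767195, -7) mod (ℚ^×)²; places V = {2, 5, 7, 11, 13, 19, 23, 29, 37, ∞}.
(a,b)_19: α=-2, u≡5; β=0, v≡15 (mod 19); (5|19)=+1, (15|19)=-1; sign (−1)^0·+1^0·-1^-2 = +1.
(a,b)_5: α=1, u≡4; β=2, v≡2 (mod 5); (4|5)=+1, (2|5)=-1; sign (−1)^0·+1^2·-1^1 = -1.
(a,b)_29: α=1, u≡22; β=0, v≡22 (mod 29); (22|29)=+1, (22|29)=+1; sign (−1)^0·+1^0·+1^1 = +1.
(a,b)_13: α=1, u≡5; β=0, v≡8 (mod 13); (5|13)=-1, (8|13)=-1; sign (−1)^0·-1^0·-1^1 = -1.
(a,b)_37: α=1, u≡23; β=0, v≡27 (mod 37); (23|37)=-1, (27|37)=+1; sign (−1)^0·-1^0·+1^1 = +1.
(a,b)_11: α=1, u≡7; β=-2, v≡9 (mod 11); (7|11)=-1, (9|11)=+1; sign (−1)^0·-1^-2·+1^1 = +1.
(a,b)_2: α=-6, β=6; u≡5, v≡1 (mod 8); ε(u)ε(v)=0·0, αω(v)=-6·0, βω(u)=6·1; sum ≡ 0  ⇒  +1.
(a,b)_∞: sgn(-767195)=−, sgn(-7)=−, so -1.
(a,b)_23: α=4, u≡9; β=0, v≡4 (mod 23); (9|23)=+1, (4|23)=+1; sign (−1)^0·+1^0·+1^4 = +1.
(a,b)_7: α=0, u≡6; β=1, v≡5 (mod 7); (6|7)=-1, (5|7)=-1; sign (−1)^0·-1^1·-1^0 = -1.
(-767195, -7 / ℚ) ramifies at {5, 7, 13, ∞}: a division algebra.

[5, 7, 13, inf]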